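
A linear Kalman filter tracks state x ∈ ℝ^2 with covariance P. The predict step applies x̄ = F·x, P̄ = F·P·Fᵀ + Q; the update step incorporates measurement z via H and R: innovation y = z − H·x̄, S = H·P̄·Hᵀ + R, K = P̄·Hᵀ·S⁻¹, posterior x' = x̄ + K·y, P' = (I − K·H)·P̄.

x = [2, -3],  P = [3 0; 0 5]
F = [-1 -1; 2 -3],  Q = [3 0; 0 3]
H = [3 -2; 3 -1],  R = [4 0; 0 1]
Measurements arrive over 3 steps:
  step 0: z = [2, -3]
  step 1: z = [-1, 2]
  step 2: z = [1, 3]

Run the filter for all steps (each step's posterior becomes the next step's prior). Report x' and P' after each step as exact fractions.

step 0: x' = [-871/419, -20789/5866], P' = [334/419 747/419; 747/419 26295/5866]
step 1: x' = [13442169/7353797, 24264566/7353797], P' = [5525492/7353797 12126956/7353797; 12126956/7353797 30107324/7353797]
step 2: x' = [495549401/428512446, 3631825099/4285124460], P' = [318018421/428512446 1393888765/857024892; 1393888765/857024892 34611662897/8570248920]

step 0: x̄ = F·x = [1, 13]
step 0: P̄ = F·P·Fᵀ + Q = [11 9; 9 60]
step 0: y = z − H·x̄ = [25, 7]
step 0: S = H·P̄·Hᵀ + R = [235 138; 138 106]
step 0: K = P̄·Hᵀ·S⁻¹ = [-123/419 255/419; -2652/2933 5079/5866]
step 0: x' = x̄ + K·y = [-871/419, -20789/5866]
step 0: P' = (I − K·H)·P̄ = [334/419 747/419; 747/419 26295/5866]
step 1: x̄ = F·x = [32983/5866, 37979/5866]
step 1: P̄ = F·P·Fᵀ + Q = [69485/5866 79991/5866; 79991/5866 147461/5866]
step 1: y = z − H·x̄ = [-28857/5866, -3517/419]
step 1: S = H·P̄·Hᵀ + R = [278781/5866 14312/419; 14312/419 21339/419]
step 1: K = P̄·Hᵀ·S⁻¹ = [-1919359/7353797 4449520/7353797; -5958445/7353797 6273544/7353797]
step 1: x' = x̄ + K·y = [13442169/7353797, 24264566/7353797]
step 1: P' = (I − K·H)·P̄ = [5525492/7353797 12126956/7353797; 12126956/7353797 30107324/7353797]
step 2: x̄ = F·x = [-3427885/668527, -45909360/7353797]
step 2: P̄ = F·P·Fᵀ + Q = [7449829/668527 8308904/668527; 8308904/668527 169605803/7353797]
step 2: y = z − H·x̄ = [28655282/7353797, 89272236/7353797]
step 2: S = H·P̄·Hᵀ + R = [348596143/7353797 254163181/7353797; 254163181/7353797 366105007/7353797]
step 2: K = P̄·Hᵀ·S⁻¹ = [-219916751/857024892 514221761/857024892; -6851665711/8570248920 7205000053/8570248920]
step 2: x' = x̄ + K·y = [495549401/428512446, 3631825099/4285124460]
step 2: P' = (I − K·H)·P̄ = [318018421/428512446 1393888765/857024892; 1393888765/857024892 34611662897/8570248920]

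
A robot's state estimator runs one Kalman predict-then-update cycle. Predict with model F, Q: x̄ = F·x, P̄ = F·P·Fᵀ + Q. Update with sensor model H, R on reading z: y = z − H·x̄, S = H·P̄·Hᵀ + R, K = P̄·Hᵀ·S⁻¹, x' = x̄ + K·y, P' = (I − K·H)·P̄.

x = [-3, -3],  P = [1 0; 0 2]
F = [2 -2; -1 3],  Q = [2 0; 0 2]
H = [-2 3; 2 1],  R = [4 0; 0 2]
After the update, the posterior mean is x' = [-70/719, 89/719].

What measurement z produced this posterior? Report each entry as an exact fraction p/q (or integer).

z = [1, 1]

x̄ = F·x = [0, -6]
P̄ = F·P·Fᵀ + Q = [14 -14; -14 21]
S = H·P̄·Hᵀ + R = [417 -49; -49 23]
K = P̄·Hᵀ·S⁻¹ = [-462/3595 1204/3595; 175/719 154/719]
x' − x̄ = [-70/719, 4403/719] = K·y
y = (KᵀK)⁻¹·Kᵀ·(x' − x̄) = [19, 7]
z = y + H·x̄ = [19, 7] + [-18, -6] = [1, 1]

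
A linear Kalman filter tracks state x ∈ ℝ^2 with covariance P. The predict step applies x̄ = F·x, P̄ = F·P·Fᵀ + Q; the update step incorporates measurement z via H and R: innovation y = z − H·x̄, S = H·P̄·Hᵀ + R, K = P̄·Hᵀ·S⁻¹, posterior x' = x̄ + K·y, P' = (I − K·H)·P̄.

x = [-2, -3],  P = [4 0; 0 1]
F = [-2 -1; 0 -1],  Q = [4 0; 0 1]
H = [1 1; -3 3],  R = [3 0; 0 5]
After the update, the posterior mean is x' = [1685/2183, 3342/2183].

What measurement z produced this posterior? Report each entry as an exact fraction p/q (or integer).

x̄ = F·x = [7, 3]
P̄ = F·P·Fᵀ + Q = [21 1; 1 2]
S = H·P̄·Hᵀ + R = [28 -57; -57 194]
K = P̄·Hᵀ·S⁻¹ = [848/2183 -426/2183; 753/2183 255/2183]
x' − x̄ = [-13596/2183, -3207/2183] = K·y
y = (KᵀK)⁻¹·Kᵀ·(x' − x̄) = [-9, 14]
z = y + H·x̄ = [-9, 14] + [10, -12] = [1, 2]

z = [1, 2]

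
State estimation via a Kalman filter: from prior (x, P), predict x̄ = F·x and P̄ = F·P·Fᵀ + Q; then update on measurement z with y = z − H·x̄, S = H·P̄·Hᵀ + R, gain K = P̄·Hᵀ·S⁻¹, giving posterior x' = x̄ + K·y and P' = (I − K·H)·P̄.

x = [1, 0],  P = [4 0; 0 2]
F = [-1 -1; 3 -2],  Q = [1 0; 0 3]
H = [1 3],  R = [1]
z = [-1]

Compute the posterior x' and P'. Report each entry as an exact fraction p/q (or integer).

x̄ = F·x = [-1, 3]
P̄ = F·P·Fᵀ + Q = [7 -8; -8 47]
y = z − H·x̄ = [-9]
S = H·P̄·Hᵀ + R = [383]
K = P̄·Hᵀ·S⁻¹ = [-17/383; 133/383]
x' = x̄ + K·y = [-230/383, -48/383]
P' = (I − K·H)·P̄ = [2392/383 -803/383; -803/383 312/383]

x' = [-230/383, -48/383]
P' = [2392/383 -803/383; -803/383 312/383]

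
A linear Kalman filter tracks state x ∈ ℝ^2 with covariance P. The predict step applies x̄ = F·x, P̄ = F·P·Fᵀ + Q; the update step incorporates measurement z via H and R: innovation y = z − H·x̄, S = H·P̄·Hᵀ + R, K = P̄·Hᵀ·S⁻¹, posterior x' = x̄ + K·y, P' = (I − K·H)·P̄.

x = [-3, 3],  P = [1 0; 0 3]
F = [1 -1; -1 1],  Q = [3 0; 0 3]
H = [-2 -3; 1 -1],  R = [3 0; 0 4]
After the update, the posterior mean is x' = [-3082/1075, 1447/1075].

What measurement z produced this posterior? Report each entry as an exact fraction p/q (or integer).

z = [2, -3]

x̄ = F·x = [-6, 6]
P̄ = F·P·Fᵀ + Q = [7 -4; -4 7]
S = H·P̄·Hᵀ + R = [46 11; 11 26]
K = P̄·Hᵀ·S⁻¹ = [-173/1075 528/1075; -217/1075 -363/1075]
x' − x̄ = [3368/1075, -5003/1075] = K·y
y = (KᵀK)⁻¹·Kᵀ·(x' − x̄) = [8, 9]
z = y + H·x̄ = [8, 9] + [-6, -12] = [2, -3]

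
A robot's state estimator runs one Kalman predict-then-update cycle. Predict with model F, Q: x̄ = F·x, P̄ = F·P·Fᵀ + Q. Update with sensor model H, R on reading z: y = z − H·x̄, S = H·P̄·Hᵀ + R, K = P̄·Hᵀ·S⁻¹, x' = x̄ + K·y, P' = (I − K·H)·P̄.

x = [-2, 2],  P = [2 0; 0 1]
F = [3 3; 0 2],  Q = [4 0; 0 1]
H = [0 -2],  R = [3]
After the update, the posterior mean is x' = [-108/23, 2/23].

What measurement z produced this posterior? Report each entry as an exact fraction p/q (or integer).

z = [1]

x̄ = F·x = [0, 4]
P̄ = F·P·Fᵀ + Q = [31 6; 6 5]
S = H·P̄·Hᵀ + R = [23]
K = P̄·Hᵀ·S⁻¹ = [-12/23; -10/23]
x' − x̄ = [-108/23, -90/23] = K·y
y = (KᵀK)⁻¹·Kᵀ·(x' − x̄) = [9]
z = y + H·x̄ = [9] + [-8] = [1]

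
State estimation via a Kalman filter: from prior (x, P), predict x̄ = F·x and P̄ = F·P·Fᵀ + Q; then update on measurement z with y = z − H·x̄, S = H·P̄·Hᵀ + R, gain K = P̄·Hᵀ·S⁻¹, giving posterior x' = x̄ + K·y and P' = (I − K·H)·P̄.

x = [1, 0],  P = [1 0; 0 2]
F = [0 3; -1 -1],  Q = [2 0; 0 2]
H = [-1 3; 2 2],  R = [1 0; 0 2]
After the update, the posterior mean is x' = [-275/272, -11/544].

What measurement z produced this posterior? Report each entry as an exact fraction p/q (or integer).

z = [1, -2]

x̄ = F·x = [0, -1]
P̄ = F·P·Fᵀ + Q = [20 -6; -6 5]
S = H·P̄·Hᵀ + R = [102 -34; -34 54]
K = P̄·Hᵀ·S⁻¹ = [-275/1088 23/64; 533/2176 15/128]
x' − x̄ = [-275/272, 533/544] = K·y
y = (KᵀK)⁻¹·Kᵀ·(x' − x̄) = [4, 0]
z = y + H·x̄ = [4, 0] + [-3, -2] = [1, -2]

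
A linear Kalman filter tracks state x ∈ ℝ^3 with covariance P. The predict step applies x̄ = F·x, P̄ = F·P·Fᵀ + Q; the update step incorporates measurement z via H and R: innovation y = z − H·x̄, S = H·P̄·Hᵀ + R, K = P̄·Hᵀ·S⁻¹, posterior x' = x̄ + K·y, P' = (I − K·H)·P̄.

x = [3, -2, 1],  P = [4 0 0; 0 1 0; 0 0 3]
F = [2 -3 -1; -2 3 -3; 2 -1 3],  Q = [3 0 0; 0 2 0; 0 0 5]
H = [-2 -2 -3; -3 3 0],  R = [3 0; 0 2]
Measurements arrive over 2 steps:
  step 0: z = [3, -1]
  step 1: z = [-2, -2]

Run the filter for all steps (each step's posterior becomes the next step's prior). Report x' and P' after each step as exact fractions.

step 0: x̄ = F·x = [11, -15, 11]
step 0: P̄ = F·P·Fᵀ + Q = [31 -16 10; -16 54 -46; 10 -46 49]
step 0: y = z − H·x̄ = [28, 77]
step 0: S = H·P̄·Hᵀ + R = [224 366; 366 1055]
step 0: K = P̄·Hᵀ·S⁻¹ = [-5847/51182 -2406/25591; -5725/51182 6087/25591; -17637/102364 -5091/51182]
step 0: x' = x̄ + K·y = [14381/25591, 4684/25591, -75923/51182]
step 0: P' = (I − K·H)·P̄ = [278665/25591 277061/25591 -735121/51182; 277061/25591 281119/25591 -738515/51182; -735121/51182 -738515/51182 1982485/102364]
step 1: x̄ = F·x = [105343/51182, 198349/51182, -179613/51182]
step 1: P̄ = F·P·Fᵀ + Q = [588361/102364 1686247/102364 -1046067/102364; 1686247/102364 28270725/102364 -16889937/102364; -1046067/102364 -16889937/102364 10723601/102364]
step 1: y = z − H·x̄ = [-33819/51182, -190691/25591]
step 1: S = H·P̄·Hᵀ + R = [10513773/102364 -11749677/51182; -11749677/51182 57396014/25591]
step 1: K = P̄·Hᵀ·S⁻¹ = [-2408539247/18185836923 4789547/6061945641; -2424205483/18185836923 2023101700/6061945641; -290059085/2020648547 -448031460/2020648547]
step 1: x' = x̄ + K·y = [12971520370/6061945641, 8951083424/6061945641, -3560902368/2020648547]
step 1: P' = (I − K·H)·P̄ = [70865018980/18185836923 70874598074/18185836923 -10231615421/2020648547; 70874598074/18185836923 74920801474/18185836923 -10530303061/2020648547; -10231615421/2020648547 -10530303061/2020648547 14131338073/2020648547]

step 0: x' = [14381/25591, 4684/25591, -75923/51182], P' = [278665/25591 277061/25591 -735121/51182; 277061/25591 281119/25591 -738515/51182; -735121/51182 -738515/51182 1982485/102364]
step 1: x' = [12971520370/6061945641, 8951083424/6061945641, -3560902368/2020648547], P' = [70865018980/18185836923 70874598074/18185836923 -10231615421/2020648547; 70874598074/18185836923 74920801474/18185836923 -10530303061/2020648547; -10231615421/2020648547 -10530303061/2020648547 14131338073/2020648547]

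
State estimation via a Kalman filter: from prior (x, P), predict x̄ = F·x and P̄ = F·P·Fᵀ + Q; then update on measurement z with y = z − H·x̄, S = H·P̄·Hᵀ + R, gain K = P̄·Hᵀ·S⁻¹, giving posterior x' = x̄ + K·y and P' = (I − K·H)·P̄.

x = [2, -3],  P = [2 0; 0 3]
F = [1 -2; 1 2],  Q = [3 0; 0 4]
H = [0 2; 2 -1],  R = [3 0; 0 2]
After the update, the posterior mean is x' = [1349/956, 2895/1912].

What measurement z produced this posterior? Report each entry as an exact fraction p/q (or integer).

x̄ = F·x = [8, -4]
P̄ = F·P·Fᵀ + Q = [17 -10; -10 18]
S = H·P̄·Hᵀ + R = [75 -76; -76 128]
K = P̄·Hᵀ·S⁻¹ = [49/239 445/956; 215/478 -57/1912]
x' − x̄ = [-6299/956, 10543/1912] = K·y
y = (KᵀK)⁻¹·Kᵀ·(x' − x̄) = [11, -19]
z = y + H·x̄ = [11, -19] + [-8, 20] = [3, 1]

z = [3, 1]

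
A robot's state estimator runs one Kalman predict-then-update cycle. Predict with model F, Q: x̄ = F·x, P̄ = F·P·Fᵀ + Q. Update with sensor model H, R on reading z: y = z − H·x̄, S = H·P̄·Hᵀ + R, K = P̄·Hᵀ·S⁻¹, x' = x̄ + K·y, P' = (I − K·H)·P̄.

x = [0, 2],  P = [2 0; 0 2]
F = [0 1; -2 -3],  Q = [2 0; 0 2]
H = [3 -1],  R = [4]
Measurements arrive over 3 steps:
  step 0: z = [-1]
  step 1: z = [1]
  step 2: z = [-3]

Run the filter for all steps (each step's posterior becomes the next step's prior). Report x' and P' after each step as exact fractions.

step 0: x̄ = F·x = [2, -6]
step 0: P̄ = F·P·Fᵀ + Q = [4 -6; -6 28]
step 0: y = z − H·x̄ = [-13]
step 0: S = H·P̄·Hᵀ + R = [104]
step 0: K = P̄·Hᵀ·S⁻¹ = [9/52; -23/52]
step 0: x' = x̄ + K·y = [-1/4, -1/4]
step 0: P' = (I − K·H)·P̄ = [23/26 51/26; 51/26 199/26]
step 1: x̄ = F·x = [-1/4, 5/4]
step 1: P̄ = F·P·Fᵀ + Q = [251/26 -699/26; -699/26 2547/26]
step 1: y = z − H·x̄ = [3]
step 1: S = H·P̄·Hᵀ + R = [4552/13]
step 1: K = P̄·Hᵀ·S⁻¹ = [363/2276; -1161/2276]
step 1: x' = x̄ + K·y = [130/569, -319/1138]
step 1: P' = (I − K·H)·P̄ = [425/569 912/569; 912/569 3897/569]
step 2: x̄ = F·x = [-319/1138, 437/1138]
step 2: P̄ = F·P·Fᵀ + Q = [5035/569 -13515/569; -13515/569 48855/569]
step 2: y = z − H·x̄ = [-1010/569]
step 2: S = H·P̄·Hᵀ + R = [177536/569]
step 2: K = P̄·Hᵀ·S⁻¹ = [7155/44384; -11175/22192]
step 2: x' = x̄ + K·y = [-12571/22192, 14179/11096]
step 2: P' = (I − K·H)·P̄ = [8215/11096 8745/5548; 8745/5548 18705/2774]

step 0: x' = [-1/4, -1/4], P' = [23/26 51/26; 51/26 199/26]
step 1: x' = [130/569, -319/1138], P' = [425/569 912/569; 912/569 3897/569]
step 2: x' = [-12571/22192, 14179/11096], P' = [8215/11096 8745/5548; 8745/5548 18705/2774]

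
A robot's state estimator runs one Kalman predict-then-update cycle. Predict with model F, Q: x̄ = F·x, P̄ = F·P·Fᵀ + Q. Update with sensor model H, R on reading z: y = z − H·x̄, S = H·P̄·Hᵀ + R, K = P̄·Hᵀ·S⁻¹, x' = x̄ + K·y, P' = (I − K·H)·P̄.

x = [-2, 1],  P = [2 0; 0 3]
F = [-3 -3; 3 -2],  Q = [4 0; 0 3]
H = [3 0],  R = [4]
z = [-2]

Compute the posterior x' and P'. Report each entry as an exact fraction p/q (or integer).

x' = [-282/445, -8]
P' = [196/445 0; 0 33]

x̄ = F·x = [3, -8]
P̄ = F·P·Fᵀ + Q = [49 0; 0 33]
y = z − H·x̄ = [-11]
S = H·P̄·Hᵀ + R = [445]
K = P̄·Hᵀ·S⁻¹ = [147/445; 0]
x' = x̄ + K·y = [-282/445, -8]
P' = (I − K·H)·P̄ = [196/445 0; 0 33]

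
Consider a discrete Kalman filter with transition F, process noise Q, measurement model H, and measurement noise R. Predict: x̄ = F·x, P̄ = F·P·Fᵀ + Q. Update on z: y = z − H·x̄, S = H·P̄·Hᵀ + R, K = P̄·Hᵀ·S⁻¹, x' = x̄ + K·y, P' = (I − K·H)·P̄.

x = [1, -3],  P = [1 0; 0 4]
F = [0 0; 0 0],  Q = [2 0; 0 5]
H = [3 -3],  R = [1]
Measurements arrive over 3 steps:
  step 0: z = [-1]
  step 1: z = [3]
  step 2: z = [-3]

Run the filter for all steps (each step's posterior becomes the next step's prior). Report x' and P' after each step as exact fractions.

step 0: x' = [-3/32, 15/64], P' = [23/16 45/32; 45/32 95/64]
step 1: x' = [9/32, -45/64], P' = [23/16 45/32; 45/32 95/64]
step 2: x' = [-9/32, 45/64], P' = [23/16 45/32; 45/32 95/64]

step 0: x̄ = F·x = [0, 0]
step 0: P̄ = F·P·Fᵀ + Q = [2 0; 0 5]
step 0: y = z − H·x̄ = [-1]
step 0: S = H·P̄·Hᵀ + R = [64]
step 0: K = P̄·Hᵀ·S⁻¹ = [3/32; -15/64]
step 0: x' = x̄ + K·y = [-3/32, 15/64]
step 0: P' = (I − K·H)·P̄ = [23/16 45/32; 45/32 95/64]
step 1: x̄ = F·x = [0, 0]
step 1: P̄ = F·P·Fᵀ + Q = [2 0; 0 5]
step 1: y = z − H·x̄ = [3]
step 1: S = H·P̄·Hᵀ + R = [64]
step 1: K = P̄·Hᵀ·S⁻¹ = [3/32; -15/64]
step 1: x' = x̄ + K·y = [9/32, -45/64]
step 1: P' = (I − K·H)·P̄ = [23/16 45/32; 45/32 95/64]
step 2: x̄ = F·x = [0, 0]
step 2: P̄ = F·P·Fᵀ + Q = [2 0; 0 5]
step 2: y = z − H·x̄ = [-3]
step 2: S = H·P̄·Hᵀ + R = [64]
step 2: K = P̄·Hᵀ·S⁻¹ = [3/32; -15/64]
step 2: x' = x̄ + K·y = [-9/32, 45/64]
step 2: P' = (I − K·H)·P̄ = [23/16 45/32; 45/32 95/64]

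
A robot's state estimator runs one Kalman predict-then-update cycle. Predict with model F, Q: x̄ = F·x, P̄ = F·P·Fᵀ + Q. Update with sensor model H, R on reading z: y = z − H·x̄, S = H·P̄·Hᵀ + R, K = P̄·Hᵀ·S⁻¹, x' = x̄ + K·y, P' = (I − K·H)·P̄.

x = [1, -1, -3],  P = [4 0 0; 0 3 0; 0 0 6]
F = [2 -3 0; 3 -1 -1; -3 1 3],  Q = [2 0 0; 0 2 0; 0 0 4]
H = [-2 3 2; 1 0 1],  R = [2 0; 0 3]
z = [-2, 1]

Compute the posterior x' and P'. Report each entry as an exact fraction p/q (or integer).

x̄ = F·x = [5, 7, -13]
P̄ = F·P·Fᵀ + Q = [45 33 -33; 33 47 -57; -33 -57 97]
y = z − H·x̄ = [13, 9]
S = H·P̄·Hᵀ + R = [177 32; 32 79]
K = P̄·Hᵀ·S⁻¹ = [-4887/12959 3948/12959; -2313/12959 -3000/12959; 4983/12959 8480/12959]
x' = x̄ + K·y = [36796/12959, 33644/12959, -27368/12959]
P' = (I − K·H)·P̄ = [257220/12959 331806/12959 -245376/12959; 331806/12959 446866/12959 -340806/12959; -245376/12959 -340806/12959 270816/12959]

x' = [36796/12959, 33644/12959, -27368/12959]
P' = [257220/12959 331806/12959 -245376/12959; 331806/12959 446866/12959 -340806/12959; -245376/12959 -340806/12959 270816/12959]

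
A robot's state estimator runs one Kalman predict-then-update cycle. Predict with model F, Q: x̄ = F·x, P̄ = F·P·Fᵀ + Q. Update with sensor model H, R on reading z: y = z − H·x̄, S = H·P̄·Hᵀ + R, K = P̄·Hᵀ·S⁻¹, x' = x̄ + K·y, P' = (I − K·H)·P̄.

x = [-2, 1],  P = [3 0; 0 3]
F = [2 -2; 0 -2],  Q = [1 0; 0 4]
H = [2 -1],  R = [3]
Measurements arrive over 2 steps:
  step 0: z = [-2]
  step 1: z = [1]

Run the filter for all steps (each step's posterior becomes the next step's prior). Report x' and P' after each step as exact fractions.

step 0: x̄ = F·x = [-6, -2]
step 0: P̄ = F·P·Fᵀ + Q = [25 12; 12 16]
step 0: y = z − H·x̄ = [8]
step 0: S = H·P̄·Hᵀ + R = [71]
step 0: K = P̄·Hᵀ·S⁻¹ = [38/71; 8/71]
step 0: x' = x̄ + K·y = [-122/71, -78/71]
step 0: P' = (I − K·H)·P̄ = [331/71 548/71; 548/71 1072/71]
step 1: x̄ = F·x = [-88/71, 156/71]
step 1: P̄ = F·P·Fᵀ + Q = [1299/71 2096/71; 2096/71 4572/71]
step 1: y = z − H·x̄ = [403/71]
step 1: S = H·P̄·Hᵀ + R = [1597/71]
step 1: K = P̄·Hᵀ·S⁻¹ = [502/1597; -380/1597]
step 1: x' = x̄ + K·y = [870/1597, 1352/1597]
step 1: P' = (I − K·H)·P̄ = [25669/1597 49832/1597; 49832/1597 100804/1597]

step 0: x' = [-122/71, -78/71], P' = [331/71 548/71; 548/71 1072/71]
step 1: x' = [870/1597, 1352/1597], P' = [25669/1597 49832/1597; 49832/1597 100804/1597]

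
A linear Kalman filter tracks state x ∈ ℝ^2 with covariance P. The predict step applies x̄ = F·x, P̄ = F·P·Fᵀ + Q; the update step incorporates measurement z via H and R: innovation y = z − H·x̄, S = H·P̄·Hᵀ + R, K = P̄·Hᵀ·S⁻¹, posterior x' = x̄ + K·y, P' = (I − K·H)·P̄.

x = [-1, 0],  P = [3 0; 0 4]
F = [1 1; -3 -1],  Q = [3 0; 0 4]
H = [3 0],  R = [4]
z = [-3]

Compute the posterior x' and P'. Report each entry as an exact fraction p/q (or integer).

x̄ = F·x = [-1, 3]
P̄ = F·P·Fᵀ + Q = [10 -13; -13 35]
y = z − H·x̄ = [0]
S = H·P̄·Hᵀ + R = [94]
K = P̄·Hᵀ·S⁻¹ = [15/47; -39/94]
x' = x̄ + K·y = [-1, 3]
P' = (I − K·H)·P̄ = [20/47 -26/47; -26/47 1769/94]

x' = [-1, 3]
P' = [20/47 -26/47; -26/47 1769/94]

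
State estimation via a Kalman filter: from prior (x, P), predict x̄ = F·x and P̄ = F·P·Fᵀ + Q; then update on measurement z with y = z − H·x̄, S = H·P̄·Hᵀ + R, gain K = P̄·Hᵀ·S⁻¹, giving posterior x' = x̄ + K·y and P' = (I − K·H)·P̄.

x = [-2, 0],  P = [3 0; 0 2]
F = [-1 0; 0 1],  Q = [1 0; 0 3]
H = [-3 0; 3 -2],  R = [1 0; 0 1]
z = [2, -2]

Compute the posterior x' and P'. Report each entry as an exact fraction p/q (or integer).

x' = [-162/271, 80/813]
P' = [28/271 40/271; 40/271 365/813]

x̄ = F·x = [2, 0]
P̄ = F·P·Fᵀ + Q = [4 0; 0 5]
y = z − H·x̄ = [8, -8]
S = H·P̄·Hᵀ + R = [37 -36; -36 57]
K = P̄·Hᵀ·S⁻¹ = [-84/271 4/271; -120/271 -370/813]
x' = x̄ + K·y = [-162/271, 80/813]
P' = (I − K·H)·P̄ = [28/271 40/271; 40/271 365/813]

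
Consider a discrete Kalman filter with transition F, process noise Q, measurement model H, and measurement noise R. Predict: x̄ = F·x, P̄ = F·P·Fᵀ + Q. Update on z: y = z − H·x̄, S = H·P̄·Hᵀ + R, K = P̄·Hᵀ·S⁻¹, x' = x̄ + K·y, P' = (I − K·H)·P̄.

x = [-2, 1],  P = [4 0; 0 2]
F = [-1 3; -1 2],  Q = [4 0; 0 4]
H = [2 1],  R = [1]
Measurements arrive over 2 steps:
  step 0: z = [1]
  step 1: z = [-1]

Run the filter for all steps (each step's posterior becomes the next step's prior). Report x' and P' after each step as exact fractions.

step 0: x̄ = F·x = [5, 4]
step 0: P̄ = F·P·Fᵀ + Q = [26 16; 16 16]
step 0: y = z − H·x̄ = [-13]
step 0: S = H·P̄·Hᵀ + R = [185]
step 0: K = P̄·Hᵀ·S⁻¹ = [68/185; 48/185]
step 0: x' = x̄ + K·y = [41/185, 116/185]
step 0: P' = (I − K·H)·P̄ = [186/185 -304/185; -304/185 656/185]
step 1: x̄ = F·x = [307/185, 191/185]
step 1: P̄ = F·P·Fᵀ + Q = [8654/185 5642/185; 5642/185 4766/185]
step 1: y = z − H·x̄ = [-198/37]
step 1: S = H·P̄·Hᵀ + R = [12427/37]
step 1: K = P̄·Hᵀ·S⁻¹ = [270/731; 3210/12427]
step 1: x' = x̄ + K·y = [-1159/3655, -21739/62135]
step 1: P' = (I − K·H)·P̄ = [206/215 -5654/3655; -5654/3655 208286/62135]

step 0: x' = [41/185, 116/185], P' = [186/185 -304/185; -304/185 656/185]
step 1: x' = [-1159/3655, -21739/62135], P' = [206/215 -5654/3655; -5654/3655 208286/62135]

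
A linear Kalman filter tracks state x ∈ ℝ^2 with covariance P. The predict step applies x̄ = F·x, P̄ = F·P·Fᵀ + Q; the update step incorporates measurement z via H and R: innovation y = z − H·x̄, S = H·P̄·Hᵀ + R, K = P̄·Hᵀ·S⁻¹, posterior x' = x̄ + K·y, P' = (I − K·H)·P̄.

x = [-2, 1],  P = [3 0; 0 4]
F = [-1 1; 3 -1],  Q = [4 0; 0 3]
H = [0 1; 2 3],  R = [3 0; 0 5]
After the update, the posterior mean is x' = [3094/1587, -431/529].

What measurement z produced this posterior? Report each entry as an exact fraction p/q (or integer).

z = [-1, 2]

x̄ = F·x = [3, -7]
P̄ = F·P·Fᵀ + Q = [11 -13; -13 34]
S = H·P̄·Hᵀ + R = [37 76; 76 199]
K = P̄·Hᵀ·S⁻¹ = [-1295/1587 359/1587; 330/529 76/529]
x' − x̄ = [-1667/1587, 3272/529] = K·y
y = (KᵀK)⁻¹·Kᵀ·(x' − x̄) = [6, 17]
z = y + H·x̄ = [6, 17] + [-7, -15] = [-1, 2]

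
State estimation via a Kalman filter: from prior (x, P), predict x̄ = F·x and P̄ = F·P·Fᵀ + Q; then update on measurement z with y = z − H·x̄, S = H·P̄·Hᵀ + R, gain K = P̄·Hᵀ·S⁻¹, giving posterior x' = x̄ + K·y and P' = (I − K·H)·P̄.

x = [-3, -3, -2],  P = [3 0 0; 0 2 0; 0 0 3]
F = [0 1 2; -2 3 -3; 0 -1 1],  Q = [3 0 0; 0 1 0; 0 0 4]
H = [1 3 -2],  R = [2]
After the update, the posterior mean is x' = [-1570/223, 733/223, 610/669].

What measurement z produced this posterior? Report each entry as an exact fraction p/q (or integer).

z = [1]

x̄ = F·x = [-7, 3, 1]
P̄ = F·P·Fᵀ + Q = [17 -12 4; -12 58 -15; 4 -15 9]
S = H·P̄·Hᵀ + R = [669]
K = P̄·Hᵀ·S⁻¹ = [-9/223; 64/223; -59/669]
x' − x̄ = [-9/223, 64/223, -59/669] = K·y
y = (KᵀK)⁻¹·Kᵀ·(x' − x̄) = [1]
z = y + H·x̄ = [1] + [0] = [1]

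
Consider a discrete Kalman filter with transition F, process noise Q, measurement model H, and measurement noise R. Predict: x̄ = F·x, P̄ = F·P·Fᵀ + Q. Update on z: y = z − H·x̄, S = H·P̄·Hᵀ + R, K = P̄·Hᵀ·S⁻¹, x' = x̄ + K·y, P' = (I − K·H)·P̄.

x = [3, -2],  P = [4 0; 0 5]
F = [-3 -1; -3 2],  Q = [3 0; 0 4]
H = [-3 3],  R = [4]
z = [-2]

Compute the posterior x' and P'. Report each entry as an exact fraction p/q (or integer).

x̄ = F·x = [-7, -13]
P̄ = F·P·Fᵀ + Q = [44 26; 26 60]
y = z − H·x̄ = [16]
S = H·P̄·Hᵀ + R = [472]
K = P̄·Hᵀ·S⁻¹ = [-27/236; 51/236]
x' = x̄ + K·y = [-521/59, -563/59]
P' = (I − K·H)·P̄ = [4463/118 4445/118; 4445/118 4479/118]

x' = [-521/59, -563/59]
P' = [4463/118 4445/118; 4445/118 4479/118]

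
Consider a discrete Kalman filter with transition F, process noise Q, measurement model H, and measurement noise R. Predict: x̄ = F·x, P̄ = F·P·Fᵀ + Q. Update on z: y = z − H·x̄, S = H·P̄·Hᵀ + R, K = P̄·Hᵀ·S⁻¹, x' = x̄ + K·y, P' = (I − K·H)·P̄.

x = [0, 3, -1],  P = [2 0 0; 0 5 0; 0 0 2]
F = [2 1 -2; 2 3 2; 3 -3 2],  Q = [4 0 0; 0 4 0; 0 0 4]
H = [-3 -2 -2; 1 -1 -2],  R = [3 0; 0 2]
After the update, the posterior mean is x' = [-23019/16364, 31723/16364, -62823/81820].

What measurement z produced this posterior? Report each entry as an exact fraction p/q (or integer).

z = [2, -2]

x̄ = F·x = [5, 7, -11]
P̄ = F·P·Fᵀ + Q = [25 15 -11; 15 65 -25; -11 -25 75]
S = H·P̄·Hᵀ + R = [636 176; 176 306]
K = P̄·Hᵀ·S⁻¹ = [-3103/16364 874/4091; -3825/16364 550/4091; 1717/81820 -9338/20455]
x' − x̄ = [-104839/16364, -82825/16364, 837197/81820] = K·y
y = (KᵀK)⁻¹·Kᵀ·(x' − x̄) = [9, -22]
z = y + H·x̄ = [9, -22] + [-7, 20] = [2, -2]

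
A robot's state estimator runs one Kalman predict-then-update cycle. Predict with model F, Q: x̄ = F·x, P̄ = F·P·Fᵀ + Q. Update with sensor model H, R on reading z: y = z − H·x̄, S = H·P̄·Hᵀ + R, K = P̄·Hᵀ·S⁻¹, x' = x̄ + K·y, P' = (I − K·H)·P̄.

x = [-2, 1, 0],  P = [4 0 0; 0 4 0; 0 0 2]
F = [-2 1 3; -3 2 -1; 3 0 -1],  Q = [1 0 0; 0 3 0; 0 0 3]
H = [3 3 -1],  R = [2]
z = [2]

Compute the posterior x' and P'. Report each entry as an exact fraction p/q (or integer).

x̄ = F·x = [5, 8, -6]
P̄ = F·P·Fᵀ + Q = [39 26 -30; 26 57 -34; -30 -34 41]
y = z − H·x̄ = [-43]
S = H·P̄·Hᵀ + R = [1759]
K = P̄·Hᵀ·S⁻¹ = [225/1759; 283/1759; -233/1759]
x' = x̄ + K·y = [-880/1759, 1903/1759, -535/1759]
P' = (I − K·H)·P̄ = [17976/1759 -17941/1759 -345/1759; -17941/1759 20174/1759 6133/1759; -345/1759 6133/1759 17830/1759]

x' = [-880/1759, 1903/1759, -535/1759]
P' = [17976/1759 -17941/1759 -345/1759; -17941/1759 20174/1759 6133/1759; -345/1759 6133/1759 17830/1759]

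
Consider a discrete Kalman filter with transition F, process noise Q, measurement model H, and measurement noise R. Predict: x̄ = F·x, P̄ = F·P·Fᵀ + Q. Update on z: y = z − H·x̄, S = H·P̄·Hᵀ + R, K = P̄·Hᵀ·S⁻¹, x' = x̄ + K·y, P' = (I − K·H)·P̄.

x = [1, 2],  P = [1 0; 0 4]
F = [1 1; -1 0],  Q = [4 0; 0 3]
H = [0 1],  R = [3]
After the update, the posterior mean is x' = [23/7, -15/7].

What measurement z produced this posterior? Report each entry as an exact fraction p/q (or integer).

z = [-3]

x̄ = F·x = [3, -1]
P̄ = F·P·Fᵀ + Q = [9 -1; -1 4]
S = H·P̄·Hᵀ + R = [7]
K = P̄·Hᵀ·S⁻¹ = [-1/7; 4/7]
x' − x̄ = [2/7, -8/7] = K·y
y = (KᵀK)⁻¹·Kᵀ·(x' − x̄) = [-2]
z = y + H·x̄ = [-2] + [-1] = [-3]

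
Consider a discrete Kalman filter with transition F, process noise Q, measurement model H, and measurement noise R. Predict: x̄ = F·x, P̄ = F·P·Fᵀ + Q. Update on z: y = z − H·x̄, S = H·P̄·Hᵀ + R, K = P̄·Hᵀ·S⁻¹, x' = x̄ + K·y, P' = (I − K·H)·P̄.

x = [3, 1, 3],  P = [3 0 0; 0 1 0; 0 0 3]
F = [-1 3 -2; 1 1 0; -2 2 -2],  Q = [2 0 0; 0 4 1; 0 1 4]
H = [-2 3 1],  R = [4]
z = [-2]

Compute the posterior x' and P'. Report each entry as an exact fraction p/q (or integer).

x̄ = F·x = [-6, 4, -10]
P̄ = F·P·Fᵀ + Q = [26 0 24; 0 8 -3; 24 -3 32]
y = z − H·x̄ = [-16]
S = H·P̄·Hᵀ + R = [98]
K = P̄·Hᵀ·S⁻¹ = [-2/7; 3/14; -25/98]
x' = x̄ + K·y = [-10/7, 4/7, -290/49]
P' = (I − K·H)·P̄ = [18 6 118/7; 6 7/2 33/14; 118/7 33/14 2511/98]

x' = [-10/7, 4/7, -290/49]
P' = [18 6 118/7; 6 7/2 33/14; 118/7 33/14 2511/98]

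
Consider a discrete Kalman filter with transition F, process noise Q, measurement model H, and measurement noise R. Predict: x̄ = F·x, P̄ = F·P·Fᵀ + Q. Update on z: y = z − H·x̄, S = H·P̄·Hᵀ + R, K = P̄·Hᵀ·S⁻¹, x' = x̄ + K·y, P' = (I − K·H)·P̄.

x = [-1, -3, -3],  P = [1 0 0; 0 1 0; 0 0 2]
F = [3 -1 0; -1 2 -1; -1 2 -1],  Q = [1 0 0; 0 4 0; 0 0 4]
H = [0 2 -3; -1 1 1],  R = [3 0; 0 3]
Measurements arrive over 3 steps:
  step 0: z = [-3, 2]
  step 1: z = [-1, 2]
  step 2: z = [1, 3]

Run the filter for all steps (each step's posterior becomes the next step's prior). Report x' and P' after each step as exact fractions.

step 0: x̄ = F·x = [0, -2, -2]
step 0: P̄ = F·P·Fᵀ + Q = [11 -5 -5; -5 11 7; -5 7 11]
step 0: y = z − H·x̄ = [-5, 6]
step 0: S = H·P̄·Hᵀ + R = [62 -23; -23 70]
step 0: K = P̄·Hᵀ·S⁻¹ = [-133/3811 -1187/3811; 599/3811 1449/3811; -801/3811 989/3811]
step 0: x' = x̄ + K·y = [-6457/3811, -1923/3811, 2317/3811]
step 0: P' = (I − K·H)·P̄ = [17659/3811 8379/3811 5719/3811; 8379/3811 7995/3811 4731/3811; 5719/3811 4731/3811 3955/3811]
step 1: x̄ = F·x = [-17448/3811, 294/3811, 294/3811]
step 1: P̄ = F·P·Fᵀ + Q = [120463/3811 -22740/3811 -22740/3811; -22740/3811 27836/3811 12592/3811; -22740/3811 12592/3811 27836/3811]
step 1: y = z − H·x̄ = [-3517/3811, -10414/3811]
step 1: S = H·P̄·Hᵀ + R = [222197/3811 -63168/3811; -63168/3811 303712/3811]
step 1: K = P̄·Hᵀ·S⁻¹ = [-29322/520645 -9298241/16660640; 77288/520645 124362/520645; -112532/520645 84882/520645]
step 1: x' = x̄ + K·y = [-25001699/8330320, -370994/520645, -87934/520645]
step 1: P' = (I − K·H)·P̄ = [127354947/16660640 1847286/520645 1260846/520645; 1847286/520645 1378596/520645 841776/520645; 1260846/520645 841776/520645 673716/520645]
step 2: x̄ = F·x = [-69069193/8330320, 2907367/1666064, 2907367/1666064]
step 2: P̄ = F·P·Fᵀ + Q = [852291323/16660640 -30121461/3332128 -30121461/3332128; -30121461/3332128 25702183/3332128 12373671/3332128; -30121461/3332128 12373671/3332128 25702183/3332128]
step 2: y = z − H·x̄ = [4573431/1666064, -73151903/8330320]
step 2: S = H·P̄·Hᵀ + R = [195640711/3332128 -68197315/3332128; -68197315/3332128 1885461003/16660640]
step 2: K = P̄·Hᵀ·S⁻¹ = [-6564323879/103723074961 -64643887346/103723074961; 15060968228/103723074961 21482154225/103723074961; -22648251832/103723074961 14662422725/103723074961]
step 2: x' = x̄ + K·y = [-310354598379/103723074961, 33701737655/103723074961, -9925186985/103723074961]
step 2: P' = (I − K·H)·P̄ = [889749993212/103723074961 413552404377/103723074961 282265926797/103723074961; 413552404377/103723074961 295835901168/103723074961 182162965884/103723074961; 282265926797/103723074961 182162965884/103723074961 144090229088/103723074961]

step 0: x' = [-6457/3811, -1923/3811, 2317/3811], P' = [17659/3811 8379/3811 5719/3811; 8379/3811 7995/3811 4731/3811; 5719/3811 4731/3811 3955/3811]
step 1: x' = [-25001699/8330320, -370994/520645, -87934/520645], P' = [127354947/16660640 1847286/520645 1260846/520645; 1847286/520645 1378596/520645 841776/520645; 1260846/520645 841776/520645 673716/520645]
step 2: x' = [-310354598379/103723074961, 33701737655/103723074961, -9925186985/103723074961], P' = [889749993212/103723074961 413552404377/103723074961 282265926797/103723074961; 413552404377/103723074961 295835901168/103723074961 182162965884/103723074961; 282265926797/103723074961 182162965884/103723074961 144090229088/103723074961]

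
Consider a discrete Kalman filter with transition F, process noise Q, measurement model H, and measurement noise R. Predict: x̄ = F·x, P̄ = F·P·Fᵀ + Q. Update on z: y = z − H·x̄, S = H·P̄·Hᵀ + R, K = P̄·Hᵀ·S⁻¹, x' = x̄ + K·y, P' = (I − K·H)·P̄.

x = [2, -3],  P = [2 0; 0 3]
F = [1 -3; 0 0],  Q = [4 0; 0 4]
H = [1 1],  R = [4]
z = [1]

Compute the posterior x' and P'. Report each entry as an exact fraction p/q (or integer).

x̄ = F·x = [11, 0]
P̄ = F·P·Fᵀ + Q = [33 0; 0 4]
y = z − H·x̄ = [-10]
S = H·P̄·Hᵀ + R = [41]
K = P̄·Hᵀ·S⁻¹ = [33/41; 4/41]
x' = x̄ + K·y = [121/41, -40/41]
P' = (I − K·H)·P̄ = [264/41 -132/41; -132/41 148/41]

x' = [121/41, -40/41]
P' = [264/41 -132/41; -132/41 148/41]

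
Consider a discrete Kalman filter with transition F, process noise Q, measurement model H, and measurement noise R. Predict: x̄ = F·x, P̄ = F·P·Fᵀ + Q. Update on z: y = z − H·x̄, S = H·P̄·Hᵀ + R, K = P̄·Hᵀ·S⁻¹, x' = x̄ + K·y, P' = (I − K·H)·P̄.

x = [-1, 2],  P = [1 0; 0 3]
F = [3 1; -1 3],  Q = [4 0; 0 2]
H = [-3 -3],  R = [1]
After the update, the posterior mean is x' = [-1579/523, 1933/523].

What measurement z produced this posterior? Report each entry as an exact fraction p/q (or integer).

z = [-2]

x̄ = F·x = [-1, 7]
P̄ = F·P·Fᵀ + Q = [16 6; 6 30]
S = H·P̄·Hᵀ + R = [523]
K = P̄·Hᵀ·S⁻¹ = [-66/523; -108/523]
x' − x̄ = [-1056/523, -1728/523] = K·y
y = (KᵀK)⁻¹·Kᵀ·(x' − x̄) = [16]
z = y + H·x̄ = [16] + [-18] = [-2]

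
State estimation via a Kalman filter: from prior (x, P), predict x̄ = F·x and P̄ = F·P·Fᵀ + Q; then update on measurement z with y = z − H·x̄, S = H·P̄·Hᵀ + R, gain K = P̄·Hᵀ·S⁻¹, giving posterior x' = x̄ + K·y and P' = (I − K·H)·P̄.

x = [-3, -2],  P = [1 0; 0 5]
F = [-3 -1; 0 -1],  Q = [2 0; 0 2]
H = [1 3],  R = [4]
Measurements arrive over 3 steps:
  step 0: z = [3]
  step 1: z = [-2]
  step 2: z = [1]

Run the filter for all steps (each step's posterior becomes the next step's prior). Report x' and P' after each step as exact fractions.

step 0: x̄ = F·x = [11, 2]
step 0: P̄ = F·P·Fᵀ + Q = [16 5; 5 7]
step 0: y = z − H·x̄ = [-14]
step 0: S = H·P̄·Hᵀ + R = [113]
step 0: K = P̄·Hᵀ·S⁻¹ = [31/113; 26/113]
step 0: x' = x̄ + K·y = [809/113, -138/113]
step 0: P' = (I − K·H)·P̄ = [847/113 -241/113; -241/113 115/113]
step 1: x̄ = F·x = [-2289/113, 138/113]
step 1: P̄ = F·P·Fᵀ + Q = [6518/113 -608/113; -608/113 341/113]
step 1: y = z − H·x̄ = [1649/113]
step 1: S = H·P̄·Hᵀ + R = [6391/113]
step 1: K = P̄·Hᵀ·S⁻¹ = [4694/6391; 5/77]
step 1: x' = x̄ + K·y = [-60961/6391, 167/77]
step 1: P' = (I − K·H)·P̄ = [173654/6391 -622/77; -622/77 214/77]
step 2: x̄ = F·x = [24146/913, -167/77]
step 2: P̄ = F·P·Fᵀ + Q = [183382/913 -236/11; -236/11 368/77]
step 2: y = z − H·x̄ = [-121048/6391]
step 2: S = H·P̄·Hᵀ + R = [761438/6391]
step 2: K = P̄·Hᵀ·S⁻¹ = [436163/380719; -22742/380719]
step 2: x' = x̄ + K·y = [1807734/380719, -394973/380719]
step 2: P' = (I − K·H)·P̄ = [16936748/380719 -5064032/380719; -5064032/380719 1657688/380719]

step 0: x' = [809/113, -138/113], P' = [847/113 -241/113; -241/113 115/113]
step 1: x' = [-60961/6391, 167/77], P' = [173654/6391 -622/77; -622/77 214/77]
step 2: x' = [1807734/380719, -394973/380719], P' = [16936748/380719 -5064032/380719; -5064032/380719 1657688/380719]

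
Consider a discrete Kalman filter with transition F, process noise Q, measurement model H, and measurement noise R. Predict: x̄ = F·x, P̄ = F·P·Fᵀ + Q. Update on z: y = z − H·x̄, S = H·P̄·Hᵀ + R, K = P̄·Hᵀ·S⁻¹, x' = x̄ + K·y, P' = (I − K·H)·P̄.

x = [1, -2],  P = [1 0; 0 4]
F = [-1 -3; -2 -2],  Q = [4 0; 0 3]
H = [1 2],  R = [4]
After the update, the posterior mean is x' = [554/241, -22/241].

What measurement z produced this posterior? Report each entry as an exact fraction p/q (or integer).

z = [2]

x̄ = F·x = [5, 2]
P̄ = F·P·Fᵀ + Q = [41 26; 26 23]
S = H·P̄·Hᵀ + R = [241]
K = P̄·Hᵀ·S⁻¹ = [93/241; 72/241]
x' − x̄ = [-651/241, -504/241] = K·y
y = (KᵀK)⁻¹·Kᵀ·(x' − x̄) = [-7]
z = y + H·x̄ = [-7] + [9] = [2]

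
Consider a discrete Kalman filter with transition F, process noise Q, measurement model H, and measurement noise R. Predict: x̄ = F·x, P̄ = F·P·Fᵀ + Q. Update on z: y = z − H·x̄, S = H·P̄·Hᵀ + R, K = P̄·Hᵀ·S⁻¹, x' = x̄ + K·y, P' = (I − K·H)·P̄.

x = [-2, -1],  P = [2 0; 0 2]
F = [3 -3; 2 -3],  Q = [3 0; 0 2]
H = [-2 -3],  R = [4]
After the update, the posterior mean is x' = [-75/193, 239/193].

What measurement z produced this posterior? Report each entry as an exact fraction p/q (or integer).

z = [-3]

x̄ = F·x = [-3, -1]
P̄ = F·P·Fᵀ + Q = [39 30; 30 28]
S = H·P̄·Hᵀ + R = [772]
K = P̄·Hᵀ·S⁻¹ = [-42/193; -36/193]
x' − x̄ = [504/193, 432/193] = K·y
y = (KᵀK)⁻¹·Kᵀ·(x' − x̄) = [-12]
z = y + H·x̄ = [-12] + [9] = [-3]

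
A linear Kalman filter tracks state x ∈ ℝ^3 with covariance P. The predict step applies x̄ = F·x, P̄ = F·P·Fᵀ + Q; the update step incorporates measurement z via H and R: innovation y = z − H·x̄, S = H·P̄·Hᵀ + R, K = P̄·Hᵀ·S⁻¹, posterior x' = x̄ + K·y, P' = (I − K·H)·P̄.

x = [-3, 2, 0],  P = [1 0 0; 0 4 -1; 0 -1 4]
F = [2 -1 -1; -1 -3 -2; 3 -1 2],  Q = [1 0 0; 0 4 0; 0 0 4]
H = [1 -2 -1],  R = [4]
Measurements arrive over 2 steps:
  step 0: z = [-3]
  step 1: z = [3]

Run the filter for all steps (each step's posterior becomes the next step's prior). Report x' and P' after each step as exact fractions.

step 0: x' = [-20/3, 67/27, -241/27], P' = [9 43/9 -1/9; 43/9 907/81 -1279/81; -1/9 -1279/81 2605/81]
step 1: x' = [-163202/27289, 439327/27289, -1122523/27289], P' = [268662/27289 -22918/27289 287726/27289; -22918/27289 1577630/27289 -3149442/27289; 287726/27289 -3149442/27289 6610226/27289]

step 0: x̄ = F·x = [-8, -3, -11]
step 0: P̄ = F·P·Fᵀ + Q = [11 13 3; 13 45 -3; 3 -3 37]
step 0: y = z − H·x̄ = [-12]
step 0: S = H·P̄·Hᵀ + R = [162]
step 0: K = P̄·Hᵀ·S⁻¹ = [-1/9; -37/81; -14/81]
step 0: x' = x̄ + K·y = [-20/3, 67/27, -241/27]
step 0: P' = (I − K·H)·P̄ = [9 43/9 -1/9; 43/9 907/81 -1279/81; -1/9 -1279/81 2605/81]
step 1: x̄ = F·x = [-62/9, 461/27, -121/3]
step 1: P̄ = F·P·Fᵀ + Q = [271/9 -610/27 -22/3; -610/27 6574/81 -866/9; -22/3 -866/9 258]
step 1: y = z − H·x̄ = [100/27]
step 1: S = H·P̄·Hᵀ + R = [27289/81]
step 1: K = P̄·Hᵀ·S⁻¹ = [6693/27289; -7184/27289; -5904/27289]
step 1: x' = x̄ + K·y = [-163202/27289, 439327/27289, -1122523/27289]
step 1: P' = (I − K·H)·P̄ = [268662/27289 -22918/27289 287726/27289; -22918/27289 1577630/27289 -3149442/27289; 287726/27289 -3149442/27289 6610226/27289]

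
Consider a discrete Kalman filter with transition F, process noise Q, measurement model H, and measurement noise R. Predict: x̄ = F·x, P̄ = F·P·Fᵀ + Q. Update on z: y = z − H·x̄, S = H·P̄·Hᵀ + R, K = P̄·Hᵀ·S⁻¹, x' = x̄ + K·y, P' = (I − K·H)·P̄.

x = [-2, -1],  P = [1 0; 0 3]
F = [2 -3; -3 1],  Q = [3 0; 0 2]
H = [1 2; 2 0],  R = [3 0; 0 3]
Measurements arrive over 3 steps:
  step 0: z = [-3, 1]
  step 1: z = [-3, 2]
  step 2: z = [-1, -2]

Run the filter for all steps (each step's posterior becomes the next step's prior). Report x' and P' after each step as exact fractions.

step 0: x' = [1969/4523, -5231/4523], P' = [3318/4523 -1641/4523; -1641/4523 3891/4523]
step 1: x' = [997323/863735, -323610/172747], P' = [621008/863735 -63872/172747; -63872/172747 145393/172747]
step 2: x' = [-929377720/1452757741, -248670708/1452757741], P' = [1044117174/1452757741 -537311625/1452757741; -537311625/1452757741 1220968248/1452757741]

step 0: x̄ = F·x = [-1, 5]
step 0: P̄ = F·P·Fᵀ + Q = [34 -15; -15 14]
step 0: y = z − H·x̄ = [-12, 3]
step 0: S = H·P̄·Hᵀ + R = [33 8; 8 139]
step 0: K = P̄·Hᵀ·S⁻¹ = [12/4523 2212/4523; 2047/4523 -1094/4523]
step 0: x' = x̄ + K·y = [1969/4523, -5231/4523]
step 0: P' = (I − K·H)·P̄ = [3318/4523 -1641/4523; -1641/4523 3891/4523]
step 1: x̄ = F·x = [19631/4523, -11138/4523]
step 1: P̄ = F·P·Fᵀ + Q = [81552/4523 -49632/4523; -49632/4523 52645/4523]
step 1: y = z − H·x̄ = [-10924/4523, -30216/4523]
step 1: S = H·P̄·Hᵀ + R = [107173/4523 -35424/4523; -35424/4523 339777/4523]
step 1: K = P̄·Hᵀ·S⁻¹ = [-5904/863735 1242016/2591205; 75638/172747 -127744/518241]
step 1: x' = x̄ + K·y = [997323/863735, -323610/172747]
step 1: P' = (I − K·H)·P̄ = [621008/863735 -63872/172747; -63872/172747 145393/172747]
step 2: x̄ = F·x = [6848796/863735, -4610019/863735]
step 2: P̄ = F·P·Fᵀ + Q = [15450242/863735 -9419903/863735; -9419903/863735 9959667/863735]
step 2: y = z − H·x̄ = [6641/3805, -15425062/863735]
step 2: S = H·P̄·Hᵀ + R = [88989/3805 -29864/3805; -29864/3805 64392173/863735]
step 2: K = P̄·Hᵀ·S⁻¹ = [-10168692/1452757741 696078116/1452757741; 634874957/1452757741 -358207750/1452757741]
step 2: x' = x̄ + K·y = [-929377720/1452757741, -248670708/1452757741]
step 2: P' = (I − K·H)·P̄ = [1044117174/1452757741 -537311625/1452757741; -537311625/1452757741 1220968248/1452757741]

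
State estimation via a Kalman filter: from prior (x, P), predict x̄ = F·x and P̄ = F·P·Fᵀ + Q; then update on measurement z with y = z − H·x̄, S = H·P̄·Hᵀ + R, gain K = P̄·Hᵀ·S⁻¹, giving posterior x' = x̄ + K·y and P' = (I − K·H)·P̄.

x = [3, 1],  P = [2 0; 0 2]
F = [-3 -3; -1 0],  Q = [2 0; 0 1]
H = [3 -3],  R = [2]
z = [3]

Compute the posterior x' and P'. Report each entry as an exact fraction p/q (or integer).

x̄ = F·x = [-12, -3]
P̄ = F·P·Fᵀ + Q = [38 6; 6 3]
y = z − H·x̄ = [30]
S = H·P̄·Hᵀ + R = [263]
K = P̄·Hᵀ·S⁻¹ = [96/263; 9/263]
x' = x̄ + K·y = [-276/263, -519/263]
P' = (I − K·H)·P̄ = [778/263 714/263; 714/263 708/263]

x' = [-276/263, -519/263]
P' = [778/263 714/263; 714/263 708/263]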